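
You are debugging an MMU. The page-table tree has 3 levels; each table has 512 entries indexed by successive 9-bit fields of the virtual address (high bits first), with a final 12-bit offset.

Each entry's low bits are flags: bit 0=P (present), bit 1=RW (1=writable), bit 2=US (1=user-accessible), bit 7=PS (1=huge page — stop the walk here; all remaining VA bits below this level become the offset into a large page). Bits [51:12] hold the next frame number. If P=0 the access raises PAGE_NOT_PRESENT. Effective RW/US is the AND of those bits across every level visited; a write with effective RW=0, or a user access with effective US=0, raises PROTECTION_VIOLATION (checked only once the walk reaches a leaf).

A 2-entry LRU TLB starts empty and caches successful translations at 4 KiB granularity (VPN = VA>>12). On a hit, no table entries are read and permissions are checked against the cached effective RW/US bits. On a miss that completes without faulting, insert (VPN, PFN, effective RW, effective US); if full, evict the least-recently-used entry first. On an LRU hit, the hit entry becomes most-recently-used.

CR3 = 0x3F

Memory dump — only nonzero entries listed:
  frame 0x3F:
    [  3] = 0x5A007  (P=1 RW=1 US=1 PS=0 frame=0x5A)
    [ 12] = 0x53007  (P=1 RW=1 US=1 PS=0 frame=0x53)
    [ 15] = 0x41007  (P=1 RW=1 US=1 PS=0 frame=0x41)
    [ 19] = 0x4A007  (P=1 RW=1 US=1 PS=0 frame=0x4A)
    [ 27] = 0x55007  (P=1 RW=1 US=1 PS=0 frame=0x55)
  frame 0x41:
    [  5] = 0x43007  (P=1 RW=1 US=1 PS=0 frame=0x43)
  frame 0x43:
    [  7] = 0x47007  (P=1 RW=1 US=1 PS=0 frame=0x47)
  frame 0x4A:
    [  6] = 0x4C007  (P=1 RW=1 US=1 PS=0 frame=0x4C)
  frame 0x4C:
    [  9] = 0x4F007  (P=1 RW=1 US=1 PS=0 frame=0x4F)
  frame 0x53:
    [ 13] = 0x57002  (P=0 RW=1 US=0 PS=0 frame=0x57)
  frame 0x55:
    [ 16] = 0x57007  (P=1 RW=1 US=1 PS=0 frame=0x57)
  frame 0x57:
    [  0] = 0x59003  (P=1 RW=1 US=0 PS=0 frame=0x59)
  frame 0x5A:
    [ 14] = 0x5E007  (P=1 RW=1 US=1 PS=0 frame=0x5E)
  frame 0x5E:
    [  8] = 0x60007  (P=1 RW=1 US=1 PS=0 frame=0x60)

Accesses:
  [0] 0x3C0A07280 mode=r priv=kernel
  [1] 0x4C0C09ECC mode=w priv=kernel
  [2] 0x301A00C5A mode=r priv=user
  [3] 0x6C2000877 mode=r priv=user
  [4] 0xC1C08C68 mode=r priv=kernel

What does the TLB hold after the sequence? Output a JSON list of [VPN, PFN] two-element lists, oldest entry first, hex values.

Per-access translation:
#0 VA=0x3C0A07280 (r,kernel):
  L0: frame=0x3F idx=15 entry=0x41007 [P=1 RW=1 US=1 PS=0]
  L1: frame=0x41 idx=5 entry=0x43007 [P=1 RW=1 US=1 PS=0]
  L2: frame=0x43 idx=7 entry=0x47007 [P=1 RW=1 US=1 PS=0]
  ⇒ phys 0x47280  [3 reads]
#1 VA=0x4C0C09ECC (w,kernel):
  L0: frame=0x3F idx=19 entry=0x4A007 [P=1 RW=1 US=1 PS=0]
  L1: frame=0x4A idx=6 entry=0x4C007 [P=1 RW=1 US=1 PS=0]
  L2: frame=0x4C idx=9 entry=0x4F007 [P=1 RW=1 US=1 PS=0]
  ⇒ phys 0x4FECC  [3 reads]
#2 VA=0x301A00C5A (r,user):
  L0: frame=0x3F idx=12 entry=0x53007 [P=1 RW=1 US=1 PS=0]
  L1: frame=0x53 idx=13 entry=0x57002 [P=0 RW=1 US=0 PS=0]
  ✗ PAGE_NOT_PRESENT  [2 reads]
#3 VA=0x6C2000877 (r,user):
  L0: frame=0x3F idx=27 entry=0x55007 [P=1 RW=1 US=1 PS=0]
  L1: frame=0x55 idx=16 entry=0x57007 [P=1 RW=1 US=1 PS=0]
  L2: frame=0x57 idx=0 entry=0x59003 [P=1 RW=1 US=0 PS=0]
  ✗ PROTECTION_VIOLATION  [3 reads]
#4 VA=0xC1C08C68 (r,kernel):
  L0: frame=0x3F idx=3 entry=0x5A007 [P=1 RW=1 US=1 PS=0]
  L1: frame=0x5A idx=14 entry=0x5E007 [P=1 RW=1 US=1 PS=0]
  L2: frame=0x5E idx=8 entry=0x60007 [P=1 RW=1 US=1 PS=0]
  ⇒ phys 0x60C68  [3 reads]

TLB: [["0x4C0C09", "0x4F"], ["0xC1C08", "0x60"]]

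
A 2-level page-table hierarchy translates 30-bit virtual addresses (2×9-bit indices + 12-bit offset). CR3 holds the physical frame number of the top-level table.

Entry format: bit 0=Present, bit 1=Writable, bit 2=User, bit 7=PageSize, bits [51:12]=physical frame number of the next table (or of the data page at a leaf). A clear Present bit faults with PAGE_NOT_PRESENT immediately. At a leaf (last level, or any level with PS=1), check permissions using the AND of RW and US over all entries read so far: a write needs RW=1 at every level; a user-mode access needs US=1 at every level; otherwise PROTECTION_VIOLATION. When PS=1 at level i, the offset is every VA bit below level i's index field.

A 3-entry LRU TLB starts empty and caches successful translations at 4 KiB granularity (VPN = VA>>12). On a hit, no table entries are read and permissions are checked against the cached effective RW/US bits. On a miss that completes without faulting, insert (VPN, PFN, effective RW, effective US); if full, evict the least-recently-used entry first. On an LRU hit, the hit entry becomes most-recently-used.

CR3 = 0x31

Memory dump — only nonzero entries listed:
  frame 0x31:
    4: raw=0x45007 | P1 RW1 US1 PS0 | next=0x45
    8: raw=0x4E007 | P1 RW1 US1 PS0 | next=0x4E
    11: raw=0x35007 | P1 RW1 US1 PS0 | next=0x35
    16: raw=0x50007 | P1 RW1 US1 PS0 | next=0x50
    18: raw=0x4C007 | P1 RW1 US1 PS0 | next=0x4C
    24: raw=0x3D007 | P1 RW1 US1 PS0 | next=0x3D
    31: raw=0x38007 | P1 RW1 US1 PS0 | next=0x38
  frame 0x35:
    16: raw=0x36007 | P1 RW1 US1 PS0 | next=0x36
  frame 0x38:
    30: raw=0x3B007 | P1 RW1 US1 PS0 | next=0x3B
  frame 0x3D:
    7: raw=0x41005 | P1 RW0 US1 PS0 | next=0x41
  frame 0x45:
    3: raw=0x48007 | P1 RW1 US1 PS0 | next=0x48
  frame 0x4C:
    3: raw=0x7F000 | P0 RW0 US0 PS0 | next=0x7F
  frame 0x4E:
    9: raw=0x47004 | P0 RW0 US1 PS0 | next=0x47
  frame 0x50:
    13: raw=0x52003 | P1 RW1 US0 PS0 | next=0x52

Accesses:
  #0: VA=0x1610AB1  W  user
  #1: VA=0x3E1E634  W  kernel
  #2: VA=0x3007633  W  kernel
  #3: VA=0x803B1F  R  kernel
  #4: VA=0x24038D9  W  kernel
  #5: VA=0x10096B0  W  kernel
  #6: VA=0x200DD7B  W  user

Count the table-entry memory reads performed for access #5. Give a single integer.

Per-access translation:
#0 VA=0x1610AB1 (w,user):
  lvl0: tbl 0x31, slot 11 ⇒ 0x35007 (P1/RW1/US1/PS0)
  lvl1: tbl 0x35, slot 16 ⇒ 0x36007 (P1/RW1/US1/PS0)
  → PA=0x36AB1  (2 entries read)
#1 VA=0x3E1E634 (w,kernel):
  lvl0: tbl 0x31, slot 31 ⇒ 0x38007 (P1/RW1/US1/PS0)
  lvl1: tbl 0x38, slot 30 ⇒ 0x3B007 (P1/RW1/US1/PS0)
  → PA=0x3B634  (2 entries read)
#2 VA=0x3007633 (w,kernel):
  lvl0: tbl 0x31, slot 24 ⇒ 0x3D007 (P1/RW1/US1/PS0)
  lvl1: tbl 0x3D, slot 7 ⇒ 0x41005 (P1/RW0/US1/PS0)
  → PROTECTION_VIOLATION  (2 entries read)
#3 VA=0x803B1F (r,kernel):
  lvl0: tbl 0x31, slot 4 ⇒ 0x45007 (P1/RW1/US1/PS0)
  lvl1: tbl 0x45, slot 3 ⇒ 0x48007 (P1/RW1/US1/PS0)
  → PA=0x48B1F  (2 entries read)
#4 VA=0x24038D9 (w,kernel):
  lvl0: tbl 0x31, slot 18 ⇒ 0x4C007 (P1/RW1/US1/PS0)
  lvl1: tbl 0x4C, slot 3 ⇒ 0x7F000 (P0/RW0/US0/PS0)
  → PAGE_NOT_PRESENT  (2 entries read)
#5 VA=0x10096B0 (w,kernel):
  lvl0: tbl 0x31, slot 8 ⇒ 0x4E007 (P1/RW1/US1/PS0)
  lvl1: tbl 0x4E, slot 9 ⇒ 0x47004 (P0/RW0/US1/PS0)
  → PAGE_NOT_PRESENT  (2 entries read)
#6 VA=0x200DD7B (w,user):
  lvl0: tbl 0x31, slot 16 ⇒ 0x50007 (P1/RW1/US1/PS0)
  lvl1: tbl 0x50, slot 13 ⇒ 0x52003 (P1/RW1/US0/PS0)
  → PROTECTION_VIOLATION  (2 entries read)

Entries read for #5: 2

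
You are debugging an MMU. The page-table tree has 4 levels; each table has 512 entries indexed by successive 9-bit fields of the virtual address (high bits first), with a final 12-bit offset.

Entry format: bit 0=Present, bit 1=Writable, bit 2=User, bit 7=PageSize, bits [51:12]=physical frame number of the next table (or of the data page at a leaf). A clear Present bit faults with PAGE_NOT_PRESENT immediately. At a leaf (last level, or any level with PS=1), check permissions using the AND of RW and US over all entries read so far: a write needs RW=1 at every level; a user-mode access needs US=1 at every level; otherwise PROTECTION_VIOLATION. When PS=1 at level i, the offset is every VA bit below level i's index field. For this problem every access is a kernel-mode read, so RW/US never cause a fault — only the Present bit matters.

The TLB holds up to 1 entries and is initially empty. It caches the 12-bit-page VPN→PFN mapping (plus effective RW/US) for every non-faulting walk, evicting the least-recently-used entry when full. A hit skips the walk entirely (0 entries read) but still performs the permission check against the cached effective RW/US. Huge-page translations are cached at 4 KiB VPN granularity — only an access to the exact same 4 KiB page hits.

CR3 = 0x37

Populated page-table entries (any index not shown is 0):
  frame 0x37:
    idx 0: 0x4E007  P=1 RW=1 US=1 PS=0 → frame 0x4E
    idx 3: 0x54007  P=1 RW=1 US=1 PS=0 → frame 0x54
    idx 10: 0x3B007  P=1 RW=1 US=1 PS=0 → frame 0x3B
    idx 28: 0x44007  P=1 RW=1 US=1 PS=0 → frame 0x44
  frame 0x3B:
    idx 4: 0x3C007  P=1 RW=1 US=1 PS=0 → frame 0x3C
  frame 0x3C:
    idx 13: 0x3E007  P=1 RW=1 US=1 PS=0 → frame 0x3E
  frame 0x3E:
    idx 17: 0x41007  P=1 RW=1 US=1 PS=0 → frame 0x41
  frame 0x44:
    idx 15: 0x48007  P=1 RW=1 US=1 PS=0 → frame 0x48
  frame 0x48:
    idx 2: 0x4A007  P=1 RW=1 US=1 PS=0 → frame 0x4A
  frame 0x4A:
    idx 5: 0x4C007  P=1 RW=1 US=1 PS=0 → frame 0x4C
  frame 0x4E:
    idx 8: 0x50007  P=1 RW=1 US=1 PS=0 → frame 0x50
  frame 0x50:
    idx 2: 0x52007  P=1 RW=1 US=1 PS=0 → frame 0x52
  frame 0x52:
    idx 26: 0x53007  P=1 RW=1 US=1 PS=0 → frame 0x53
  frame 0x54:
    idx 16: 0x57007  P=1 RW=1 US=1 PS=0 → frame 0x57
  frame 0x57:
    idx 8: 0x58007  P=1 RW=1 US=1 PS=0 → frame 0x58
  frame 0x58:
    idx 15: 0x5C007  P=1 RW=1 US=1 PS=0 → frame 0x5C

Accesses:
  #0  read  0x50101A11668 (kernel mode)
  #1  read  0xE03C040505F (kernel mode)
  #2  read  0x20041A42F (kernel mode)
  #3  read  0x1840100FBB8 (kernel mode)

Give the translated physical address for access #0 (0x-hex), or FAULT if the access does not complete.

Trace:
#0 VA=0x50101A11668 (r,kernel):
  [0] read 0x37 idx=10: raw=0x3B007 flags P=1 W=1 U=1 S=0
  [1] read 0x3B idx=4: raw=0x3C007 flags P=1 W=1 U=1 S=0
  [2] read 0x3C idx=13: raw=0x3E007 flags P=1 W=1 U=1 S=0
  [3] read 0x3E idx=17: raw=0x41007 flags P=1 W=1 U=1 S=0
  → PA=0x41668  (4 entries read)
#1 VA=0xE03C040505F (r,kernel):
  [0] read 0x37 idx=28: raw=0x44007 flags P=1 W=1 U=1 S=0
  [1] read 0x44 idx=15: raw=0x48007 flags P=1 W=1 U=1 S=0
  [2] read 0x48 idx=2: raw=0x4A007 flags P=1 W=1 U=1 S=0
  [3] read 0x4A idx=5: raw=0x4C007 flags P=1 W=1 U=1 S=0
  → PA=0x4C05F  (4 entries read)
#2 VA=0x20041A42F (r,kernel):
  [0] read 0x37 idx=0: raw=0x4E007 flags P=1 W=1 U=1 S=0
  [1] read 0x4E idx=8: raw=0x50007 flags P=1 W=1 U=1 S=0
  [2] read 0x50 idx=2: raw=0x52007 flags P=1 W=1 U=1 S=0
  [3] read 0x52 idx=26: raw=0x53007 flags P=1 W=1 U=1 S=0
  → PA=0x5342F  (4 entries read)
#3 VA=0x1840100FBB8 (r,kernel):
  [0] read 0x37 idx=3: raw=0x54007 flags P=1 W=1 U=1 S=0
  [1] read 0x54 idx=16: raw=0x57007 flags P=1 W=1 U=1 S=0
  [2] read 0x57 idx=8: raw=0x58007 flags P=1 W=1 U=1 S=0
  [3] read 0x58 idx=15: raw=0x5C007 flags P=1 W=1 U=1 S=0
  → PA=0x5CBB8  (4 entries read)

Access #0 PA: 0x41668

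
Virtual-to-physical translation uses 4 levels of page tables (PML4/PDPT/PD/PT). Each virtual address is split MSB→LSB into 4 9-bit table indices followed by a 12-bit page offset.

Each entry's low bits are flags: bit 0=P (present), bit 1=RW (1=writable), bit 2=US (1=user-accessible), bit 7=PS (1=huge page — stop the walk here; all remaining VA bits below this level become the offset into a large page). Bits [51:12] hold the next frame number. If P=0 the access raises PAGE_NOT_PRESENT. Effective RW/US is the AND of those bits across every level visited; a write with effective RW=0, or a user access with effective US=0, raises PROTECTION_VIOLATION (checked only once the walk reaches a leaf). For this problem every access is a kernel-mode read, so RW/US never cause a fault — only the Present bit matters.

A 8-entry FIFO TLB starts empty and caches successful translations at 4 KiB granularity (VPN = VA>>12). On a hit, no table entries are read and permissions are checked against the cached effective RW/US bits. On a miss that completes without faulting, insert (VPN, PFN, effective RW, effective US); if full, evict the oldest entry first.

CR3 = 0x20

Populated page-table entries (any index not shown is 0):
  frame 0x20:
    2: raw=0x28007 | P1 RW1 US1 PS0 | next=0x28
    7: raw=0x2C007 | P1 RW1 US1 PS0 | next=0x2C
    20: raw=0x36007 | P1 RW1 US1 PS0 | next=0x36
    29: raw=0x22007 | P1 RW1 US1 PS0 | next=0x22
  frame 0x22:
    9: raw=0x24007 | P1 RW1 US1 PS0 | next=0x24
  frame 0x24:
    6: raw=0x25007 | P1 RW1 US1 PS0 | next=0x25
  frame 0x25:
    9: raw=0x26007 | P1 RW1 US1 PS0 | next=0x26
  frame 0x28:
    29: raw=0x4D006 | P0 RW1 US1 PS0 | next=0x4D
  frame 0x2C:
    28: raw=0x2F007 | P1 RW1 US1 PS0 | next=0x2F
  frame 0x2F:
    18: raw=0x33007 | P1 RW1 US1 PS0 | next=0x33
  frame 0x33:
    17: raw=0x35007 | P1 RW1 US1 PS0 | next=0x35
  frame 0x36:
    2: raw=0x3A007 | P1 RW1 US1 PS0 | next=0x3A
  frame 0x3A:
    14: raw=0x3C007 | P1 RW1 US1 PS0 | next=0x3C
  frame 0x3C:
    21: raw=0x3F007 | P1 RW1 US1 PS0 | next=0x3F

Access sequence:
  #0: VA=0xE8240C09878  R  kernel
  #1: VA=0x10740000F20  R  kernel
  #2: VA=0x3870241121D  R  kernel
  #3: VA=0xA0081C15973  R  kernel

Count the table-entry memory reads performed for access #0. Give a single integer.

Per-access translation:
#0 VA=0xE8240C09878 (r,kernel):
  L0 @0x20[29] → 0x22007  P=1,RW=1,US=1,PS=0
  L1 @0x22[9] → 0x24007  P=1,RW=1,US=1,PS=0
  L2 @0x24[6] → 0x25007  P=1,RW=1,US=1,PS=0
  L3 @0x25[9] → 0x26007  P=1,RW=1,US=1,PS=0
  → PA=0x26878  (4 entries read)
#1 VA=0x10740000F20 (r,kernel):
  L0 @0x20[2] → 0x28007  P=1,RW=1,US=1,PS=0
  L1 @0x28[29] → 0x4D006  P=0,RW=1,US=1,PS=0
  ⇒ fault: PAGE_NOT_PRESENT  — 2 lookups
#2 VA=0x3870241121D (r,kernel):
  L0 @0x20[7] → 0x2C007  P=1,RW=1,US=1,PS=0
  L1 @0x2C[28] → 0x2F007  P=1,RW=1,US=1,PS=0
  L2 @0x2F[18] → 0x33007  P=1,RW=1,US=1,PS=0
  L3 @0x33[17] → 0x35007  P=1,RW=1,US=1,PS=0
  → PA=0x3521D  (4 entries read)
#3 VA=0xA0081C15973 (r,kernel):
  L0 @0x20[20] → 0x36007  P=1,RW=1,US=1,PS=0
  L1 @0x36[2] → 0x3A007  P=1,RW=1,US=1,PS=0
  L2 @0x3A[14] → 0x3C007  P=1,RW=1,US=1,PS=0
  L3 @0x3C[21] → 0x3F007  P=1,RW=1,US=1,PS=0
  → PA=0x3F973  (4 entries read)

Entries read for #0: 4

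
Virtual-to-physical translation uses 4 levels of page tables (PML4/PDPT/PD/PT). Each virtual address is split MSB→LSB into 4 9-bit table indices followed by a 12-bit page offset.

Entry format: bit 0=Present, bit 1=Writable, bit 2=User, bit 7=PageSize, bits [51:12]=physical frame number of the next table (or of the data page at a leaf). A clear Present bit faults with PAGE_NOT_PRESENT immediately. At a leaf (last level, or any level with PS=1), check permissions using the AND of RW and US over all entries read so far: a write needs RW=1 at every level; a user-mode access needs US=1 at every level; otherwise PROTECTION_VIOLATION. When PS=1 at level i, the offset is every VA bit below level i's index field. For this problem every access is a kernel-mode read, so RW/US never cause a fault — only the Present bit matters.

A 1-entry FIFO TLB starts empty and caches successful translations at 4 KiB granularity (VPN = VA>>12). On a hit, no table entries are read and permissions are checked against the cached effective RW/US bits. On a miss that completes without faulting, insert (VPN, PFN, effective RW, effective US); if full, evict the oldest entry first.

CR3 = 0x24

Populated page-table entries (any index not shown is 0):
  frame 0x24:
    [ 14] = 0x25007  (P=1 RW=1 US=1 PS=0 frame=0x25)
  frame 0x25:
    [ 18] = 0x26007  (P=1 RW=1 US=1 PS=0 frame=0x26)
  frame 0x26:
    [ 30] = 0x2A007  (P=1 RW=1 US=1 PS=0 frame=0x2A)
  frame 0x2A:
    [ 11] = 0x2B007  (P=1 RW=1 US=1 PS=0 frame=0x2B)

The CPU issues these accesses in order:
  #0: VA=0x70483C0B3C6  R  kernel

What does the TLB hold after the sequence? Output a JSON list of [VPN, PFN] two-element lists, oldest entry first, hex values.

Trace:
#0 VA=0x70483C0B3C6 (r,kernel):
  L0: frame=0x24 idx=14 entry=0x25007 [P=1 RW=1 US=1 PS=0]
  L1: frame=0x25 idx=18 entry=0x26007 [P=1 RW=1 US=1 PS=0]
  L2: frame=0x26 idx=30 entry=0x2A007 [P=1 RW=1 US=1 PS=0]
  L3: frame=0x2A idx=11 entry=0x2B007 [P=1 RW=1 US=1 PS=0]
  → PA=0x2B3C6  (4 entries read)

TLB: [["0x70483C0B", "0x2B"]]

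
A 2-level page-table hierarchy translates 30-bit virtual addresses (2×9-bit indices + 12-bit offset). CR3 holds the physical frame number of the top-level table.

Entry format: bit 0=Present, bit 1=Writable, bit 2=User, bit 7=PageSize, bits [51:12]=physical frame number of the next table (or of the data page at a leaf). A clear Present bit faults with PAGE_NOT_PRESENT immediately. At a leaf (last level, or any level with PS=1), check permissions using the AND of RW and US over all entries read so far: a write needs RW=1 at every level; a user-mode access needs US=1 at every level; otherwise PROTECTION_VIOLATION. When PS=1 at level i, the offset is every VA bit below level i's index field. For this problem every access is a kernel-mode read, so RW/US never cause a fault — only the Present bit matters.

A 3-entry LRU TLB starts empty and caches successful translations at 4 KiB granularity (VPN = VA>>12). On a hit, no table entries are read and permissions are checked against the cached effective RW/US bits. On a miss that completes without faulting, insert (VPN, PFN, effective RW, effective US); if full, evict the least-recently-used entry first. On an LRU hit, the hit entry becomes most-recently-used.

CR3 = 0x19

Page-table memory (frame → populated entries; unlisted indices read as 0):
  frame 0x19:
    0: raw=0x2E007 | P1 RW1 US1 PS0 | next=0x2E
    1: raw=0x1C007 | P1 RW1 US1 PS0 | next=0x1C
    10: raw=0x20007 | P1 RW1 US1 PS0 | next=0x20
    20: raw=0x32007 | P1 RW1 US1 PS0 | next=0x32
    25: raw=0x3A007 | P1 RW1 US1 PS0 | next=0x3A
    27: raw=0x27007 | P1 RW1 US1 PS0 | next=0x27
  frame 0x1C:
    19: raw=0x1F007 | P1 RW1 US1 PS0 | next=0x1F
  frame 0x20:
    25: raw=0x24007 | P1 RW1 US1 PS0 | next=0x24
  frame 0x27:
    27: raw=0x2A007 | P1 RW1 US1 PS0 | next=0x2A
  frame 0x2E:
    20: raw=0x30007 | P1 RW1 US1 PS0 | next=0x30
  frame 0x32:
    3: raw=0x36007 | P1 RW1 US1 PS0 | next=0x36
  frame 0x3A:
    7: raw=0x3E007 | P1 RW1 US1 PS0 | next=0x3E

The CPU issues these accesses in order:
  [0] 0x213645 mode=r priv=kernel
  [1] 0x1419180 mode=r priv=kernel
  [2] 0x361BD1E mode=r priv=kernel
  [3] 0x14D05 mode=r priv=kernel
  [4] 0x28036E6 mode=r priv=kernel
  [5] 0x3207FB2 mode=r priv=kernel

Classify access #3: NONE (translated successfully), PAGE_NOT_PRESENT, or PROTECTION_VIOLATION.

Per-access translation:
#0 VA=0x213645 (r,kernel):
  [0] read 0x19 idx=1: raw=0x1C007 flags P=1 W=1 U=1 S=0
  [1] read 0x1C idx=19: raw=0x1F007 flags P=1 W=1 U=1 S=0
  ✓ 0x1F645  — 2 lookups
#1 VA=0x1419180 (r,kernel):
  [0] read 0x19 idx=10: raw=0x20007 flags P=1 W=1 U=1 S=0
  [1] read 0x20 idx=25: raw=0x24007 flags P=1 W=1 U=1 S=0
  ✓ 0x24180  — 2 lookups
#2 VA=0x361BD1E (r,kernel):
  [0] read 0x19 idx=27: raw=0x27007 flags P=1 W=1 U=1 S=0
  [1] read 0x27 idx=27: raw=0x2A007 flags P=1 W=1 U=1 S=0
  ✓ 0x2AD1E  — 2 lookups
#3 VA=0x14D05 (r,kernel):
  [0] read 0x19 idx=0: raw=0x2E007 flags P=1 W=1 U=1 S=0
  [1] read 0x2E idx=20: raw=0x30007 flags P=1 W=1 U=1 S=0
  ✓ 0x30D05  — 2 lookups
#4 VA=0x28036E6 (r,kernel):
  [0] read 0x19 idx=20: raw=0x32007 flags P=1 W=1 U=1 S=0
  [1] read 0x32 idx=3: raw=0x36007 flags P=1 W=1 U=1 S=0
  ✓ 0x366E6  — 2 lookups
#5 VA=0x3207FB2 (r,kernel):
  [0] read 0x19 idx=25: raw=0x3A007 flags P=1 W=1 U=1 S=0
  [1] read 0x3A idx=7: raw=0x3E007 flags P=1 W=1 U=1 S=0
  ✓ 0x3EFB2  — 2 lookups

Access #3 fault: NONE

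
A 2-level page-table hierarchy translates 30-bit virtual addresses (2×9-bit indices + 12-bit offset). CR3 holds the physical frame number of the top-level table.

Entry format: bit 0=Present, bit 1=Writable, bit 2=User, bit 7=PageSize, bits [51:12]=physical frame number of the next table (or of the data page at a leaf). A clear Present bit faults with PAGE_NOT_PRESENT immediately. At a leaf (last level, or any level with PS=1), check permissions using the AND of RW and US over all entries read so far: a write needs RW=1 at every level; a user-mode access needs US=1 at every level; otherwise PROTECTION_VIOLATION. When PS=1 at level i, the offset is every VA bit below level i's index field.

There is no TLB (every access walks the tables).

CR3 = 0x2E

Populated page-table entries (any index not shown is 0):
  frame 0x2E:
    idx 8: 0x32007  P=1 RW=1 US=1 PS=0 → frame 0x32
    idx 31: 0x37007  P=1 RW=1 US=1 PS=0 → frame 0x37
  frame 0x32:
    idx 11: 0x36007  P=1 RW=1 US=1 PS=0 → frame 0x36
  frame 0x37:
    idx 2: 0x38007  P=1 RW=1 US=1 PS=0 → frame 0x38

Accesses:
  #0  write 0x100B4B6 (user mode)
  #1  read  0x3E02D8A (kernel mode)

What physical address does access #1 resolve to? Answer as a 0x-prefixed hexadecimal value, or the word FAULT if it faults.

Per-access translation:
#0 VA=0x100B4B6 (w,user):
  L0 @0x2E[8] → 0x32007  P=1,RW=1,US=1,PS=0
  L1 @0x32[11] → 0x36007  P=1,RW=1,US=1,PS=0
  → PA=0x364B6  (2 entries read)
#1 VA=0x3E02D8A (r,kernel):
  L0 @0x2E[31] → 0x37007  P=1,RW=1,US=1,PS=0
  L1 @0x37[2] → 0x38007  P=1,RW=1,US=1,PS=0
  → PA=0x38D8A  (2 entries read)

Access #1 PA: 0x38D8A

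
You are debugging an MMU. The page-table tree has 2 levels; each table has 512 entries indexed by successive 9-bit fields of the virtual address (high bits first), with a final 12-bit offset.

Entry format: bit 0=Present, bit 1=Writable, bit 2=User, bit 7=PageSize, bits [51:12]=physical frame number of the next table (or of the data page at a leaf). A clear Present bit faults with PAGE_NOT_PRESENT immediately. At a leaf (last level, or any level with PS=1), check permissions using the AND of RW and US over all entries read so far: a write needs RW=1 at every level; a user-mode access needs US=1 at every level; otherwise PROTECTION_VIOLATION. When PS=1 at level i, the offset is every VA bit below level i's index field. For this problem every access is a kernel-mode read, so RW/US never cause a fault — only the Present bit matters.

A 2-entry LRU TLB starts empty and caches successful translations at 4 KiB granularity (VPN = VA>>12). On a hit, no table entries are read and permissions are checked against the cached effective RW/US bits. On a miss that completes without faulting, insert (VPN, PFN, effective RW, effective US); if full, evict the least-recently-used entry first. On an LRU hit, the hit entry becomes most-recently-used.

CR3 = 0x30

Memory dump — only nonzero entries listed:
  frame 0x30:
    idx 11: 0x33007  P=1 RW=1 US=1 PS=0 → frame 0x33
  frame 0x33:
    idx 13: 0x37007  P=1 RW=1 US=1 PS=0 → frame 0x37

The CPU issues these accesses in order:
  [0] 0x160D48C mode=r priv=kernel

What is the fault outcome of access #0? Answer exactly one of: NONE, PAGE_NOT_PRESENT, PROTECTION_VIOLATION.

Trace:
#0 VA=0x160D48C (r,kernel):
  lvl0: tbl 0x30, slot 11 ⇒ 0x33007 (P1/RW1/US1/PS0)
  lvl1: tbl 0x33, slot 13 ⇒ 0x37007 (P1/RW1/US1/PS0)
  ✓ 0x3748C  — 2 lookups

Access #0 fault: NONE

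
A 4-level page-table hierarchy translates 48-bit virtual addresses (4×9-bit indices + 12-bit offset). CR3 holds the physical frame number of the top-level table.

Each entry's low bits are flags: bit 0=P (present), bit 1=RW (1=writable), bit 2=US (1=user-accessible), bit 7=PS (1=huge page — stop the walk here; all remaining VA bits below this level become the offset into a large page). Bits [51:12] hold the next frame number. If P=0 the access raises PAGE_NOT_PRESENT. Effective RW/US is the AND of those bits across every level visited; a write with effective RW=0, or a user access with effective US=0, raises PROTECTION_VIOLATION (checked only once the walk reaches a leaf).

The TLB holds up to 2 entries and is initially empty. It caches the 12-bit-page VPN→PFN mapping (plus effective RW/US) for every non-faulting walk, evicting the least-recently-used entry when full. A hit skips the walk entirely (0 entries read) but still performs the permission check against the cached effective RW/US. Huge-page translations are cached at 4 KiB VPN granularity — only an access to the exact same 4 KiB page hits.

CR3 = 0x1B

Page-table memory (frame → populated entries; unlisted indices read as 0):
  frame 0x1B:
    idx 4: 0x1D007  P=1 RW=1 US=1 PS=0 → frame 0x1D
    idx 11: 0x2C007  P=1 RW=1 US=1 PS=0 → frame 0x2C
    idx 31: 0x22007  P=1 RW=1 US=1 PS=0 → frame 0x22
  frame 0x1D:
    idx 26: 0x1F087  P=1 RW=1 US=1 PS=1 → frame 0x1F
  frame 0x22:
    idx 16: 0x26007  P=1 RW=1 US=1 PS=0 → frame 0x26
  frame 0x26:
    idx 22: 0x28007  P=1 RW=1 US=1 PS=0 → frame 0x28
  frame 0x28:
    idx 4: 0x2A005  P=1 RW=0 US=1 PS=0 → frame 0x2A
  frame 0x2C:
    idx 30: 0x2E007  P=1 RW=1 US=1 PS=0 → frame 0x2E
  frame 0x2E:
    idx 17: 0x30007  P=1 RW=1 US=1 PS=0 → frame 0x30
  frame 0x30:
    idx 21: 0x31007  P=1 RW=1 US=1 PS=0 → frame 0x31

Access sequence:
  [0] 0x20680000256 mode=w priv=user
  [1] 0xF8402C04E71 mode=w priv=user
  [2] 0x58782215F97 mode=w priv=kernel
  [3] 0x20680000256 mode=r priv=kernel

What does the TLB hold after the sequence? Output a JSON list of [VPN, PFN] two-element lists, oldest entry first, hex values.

Walk each access:
#0 VA=0x20680000256 (w,user):
  L0: frame=0x1B idx=4 entry=0x1D007 [P=1 RW=1 US=1 PS=0]
  L1: frame=0x1D idx=26 entry=0x1F087 [P=1 RW=1 US=1 PS=1]
  → PA=0x1F256 (huge @L1)  (2 entries read)
#1 VA=0xF8402C04E71 (w,user):
  L0: frame=0x1B idx=31 entry=0x22007 [P=1 RW=1 US=1 PS=0]
  L1: frame=0x22 idx=16 entry=0x26007 [P=1 RW=1 US=1 PS=0]
  L2: frame=0x26 idx=22 entry=0x28007 [P=1 RW=1 US=1 PS=0]
  L3: frame=0x28 idx=4 entry=0x2A005 [P=1 RW=0 US=1 PS=0]
  → PROTECTION_VIOLATION  (4 entries read)
#2 VA=0x58782215F97 (w,kernel):
  L0: frame=0x1B idx=11 entry=0x2C007 [P=1 RW=1 US=1 PS=0]
  L1: frame=0x2C idx=30 entry=0x2E007 [P=1 RW=1 US=1 PS=0]
  L2: frame=0x2E idx=17 entry=0x30007 [P=1 RW=1 US=1 PS=0]
  L3: frame=0x30 idx=21 entry=0x31007 [P=1 RW=1 US=1 PS=0]
  → PA=0x31F97  (4 entries read)
#3 VA=0x20680000256 (r,kernel):
  TLB hit vpn=0x20680000 → PA=0x1F256

TLB: [["0x58782215", "0x31"], ["0x20680000", "0x1F"]]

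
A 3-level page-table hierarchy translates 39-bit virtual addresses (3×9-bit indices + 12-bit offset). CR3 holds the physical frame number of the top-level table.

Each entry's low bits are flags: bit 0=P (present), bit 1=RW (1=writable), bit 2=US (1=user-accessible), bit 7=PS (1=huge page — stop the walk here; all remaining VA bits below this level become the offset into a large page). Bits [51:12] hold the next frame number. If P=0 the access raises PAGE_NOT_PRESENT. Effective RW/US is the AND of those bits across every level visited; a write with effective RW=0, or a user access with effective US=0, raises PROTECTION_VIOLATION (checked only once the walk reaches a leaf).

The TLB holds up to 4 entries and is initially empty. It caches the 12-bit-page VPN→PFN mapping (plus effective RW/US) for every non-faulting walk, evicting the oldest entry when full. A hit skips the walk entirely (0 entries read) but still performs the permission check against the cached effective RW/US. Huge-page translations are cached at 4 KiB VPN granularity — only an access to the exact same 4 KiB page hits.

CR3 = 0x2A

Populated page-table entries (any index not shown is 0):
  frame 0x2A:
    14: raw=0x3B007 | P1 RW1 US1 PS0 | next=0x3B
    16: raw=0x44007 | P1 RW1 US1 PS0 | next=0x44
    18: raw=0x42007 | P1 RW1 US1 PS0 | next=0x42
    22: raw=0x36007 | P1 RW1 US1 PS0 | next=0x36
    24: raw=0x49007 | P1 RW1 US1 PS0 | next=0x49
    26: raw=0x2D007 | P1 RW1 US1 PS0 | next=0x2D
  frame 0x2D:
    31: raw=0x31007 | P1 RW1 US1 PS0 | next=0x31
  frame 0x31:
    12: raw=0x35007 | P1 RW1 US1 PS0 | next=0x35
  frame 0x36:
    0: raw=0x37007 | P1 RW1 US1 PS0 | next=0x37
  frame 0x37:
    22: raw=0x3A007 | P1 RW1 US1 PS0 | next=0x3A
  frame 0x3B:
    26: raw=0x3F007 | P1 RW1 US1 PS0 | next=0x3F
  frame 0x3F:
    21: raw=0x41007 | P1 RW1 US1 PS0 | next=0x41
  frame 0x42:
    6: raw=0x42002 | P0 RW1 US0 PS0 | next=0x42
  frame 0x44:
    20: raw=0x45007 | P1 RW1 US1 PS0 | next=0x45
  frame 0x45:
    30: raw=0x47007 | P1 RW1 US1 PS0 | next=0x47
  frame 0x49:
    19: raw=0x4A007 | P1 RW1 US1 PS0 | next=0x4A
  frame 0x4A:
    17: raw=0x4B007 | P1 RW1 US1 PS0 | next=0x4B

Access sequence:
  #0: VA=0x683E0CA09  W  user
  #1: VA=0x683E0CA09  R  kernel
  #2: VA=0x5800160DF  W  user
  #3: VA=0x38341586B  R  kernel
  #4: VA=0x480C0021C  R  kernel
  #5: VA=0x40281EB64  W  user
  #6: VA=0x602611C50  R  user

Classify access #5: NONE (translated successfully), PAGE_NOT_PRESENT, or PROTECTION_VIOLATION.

Walk each access:
#0 VA=0x683E0CA09 (w,user):
  L0: frame=0x2A idx=26 entry=0x2D007 [P=1 RW=1 US=1 PS=0]
  L1: frame=0x2D idx=31 entry=0x31007 [P=1 RW=1 US=1 PS=0]
  L2: frame=0x31 idx=12 entry=0x35007 [P=1 RW=1 US=1 PS=0]
  ⇒ phys 0x35A09  [3 reads]
#1 VA=0x683E0CA09 (r,kernel):
  TLB hit vpn=0x683E0C → PA=0x35A09
#2 VA=0x5800160DF (w,user):
  L0: frame=0x2A idx=22 entry=0x36007 [P=1 RW=1 US=1 PS=0]
  L1: frame=0x36 idx=0 entry=0x37007 [P=1 RW=1 US=1 PS=0]
  L2: frame=0x37 idx=22 entry=0x3A007 [P=1 RW=1 US=1 PS=0]
  ⇒ phys 0x3A0DF  [3 reads]
#3 VA=0x38341586B (r,kernel):
  L0: frame=0x2A idx=14 entry=0x3B007 [P=1 RW=1 US=1 PS=0]
  L1: frame=0x3B idx=26 entry=0x3F007 [P=1 RW=1 US=1 PS=0]
  L2: frame=0x3F idx=21 entry=0x41007 [P=1 RW=1 US=1 PS=0]
  ⇒ phys 0x4186B  [3 reads]
#4 VA=0x480C0021C (r,kernel):
  L0: frame=0x2A idx=18 entry=0x42007 [P=1 RW=1 US=1 PS=0]
  L1: frame=0x42 idx=6 entry=0x42002 [P=0 RW=1 US=0 PS=0]
  → PAGE_NOT_PRESENT  (2 entries read)
#5 VA=0x40281EB64 (w,user):
  L0: frame=0x2A idx=16 entry=0x44007 [P=1 RW=1 US=1 PS=0]
  L1: frame=0x44 idx=20 entry=0x45007 [P=1 RW=1 US=1 PS=0]
  L2: frame=0x45 idx=30 entry=0x47007 [P=1 RW=1 US=1 PS=0]
  ⇒ phys 0x47B64  [3 reads]
#6 VA=0x602611C50 (r,user):
  L0: frame=0x2A idx=24 entry=0x49007 [P=1 RW=1 US=1 PS=0]
  L1: frame=0x49 idx=19 entry=0x4A007 [P=1 RW=1 US=1 PS=0]
  L2: frame=0x4A idx=17 entry=0x4B007 [P=1 RW=1 US=1 PS=0]
  ⇒ phys 0x4BC50  [3 reads]

Access #5 fault: NONE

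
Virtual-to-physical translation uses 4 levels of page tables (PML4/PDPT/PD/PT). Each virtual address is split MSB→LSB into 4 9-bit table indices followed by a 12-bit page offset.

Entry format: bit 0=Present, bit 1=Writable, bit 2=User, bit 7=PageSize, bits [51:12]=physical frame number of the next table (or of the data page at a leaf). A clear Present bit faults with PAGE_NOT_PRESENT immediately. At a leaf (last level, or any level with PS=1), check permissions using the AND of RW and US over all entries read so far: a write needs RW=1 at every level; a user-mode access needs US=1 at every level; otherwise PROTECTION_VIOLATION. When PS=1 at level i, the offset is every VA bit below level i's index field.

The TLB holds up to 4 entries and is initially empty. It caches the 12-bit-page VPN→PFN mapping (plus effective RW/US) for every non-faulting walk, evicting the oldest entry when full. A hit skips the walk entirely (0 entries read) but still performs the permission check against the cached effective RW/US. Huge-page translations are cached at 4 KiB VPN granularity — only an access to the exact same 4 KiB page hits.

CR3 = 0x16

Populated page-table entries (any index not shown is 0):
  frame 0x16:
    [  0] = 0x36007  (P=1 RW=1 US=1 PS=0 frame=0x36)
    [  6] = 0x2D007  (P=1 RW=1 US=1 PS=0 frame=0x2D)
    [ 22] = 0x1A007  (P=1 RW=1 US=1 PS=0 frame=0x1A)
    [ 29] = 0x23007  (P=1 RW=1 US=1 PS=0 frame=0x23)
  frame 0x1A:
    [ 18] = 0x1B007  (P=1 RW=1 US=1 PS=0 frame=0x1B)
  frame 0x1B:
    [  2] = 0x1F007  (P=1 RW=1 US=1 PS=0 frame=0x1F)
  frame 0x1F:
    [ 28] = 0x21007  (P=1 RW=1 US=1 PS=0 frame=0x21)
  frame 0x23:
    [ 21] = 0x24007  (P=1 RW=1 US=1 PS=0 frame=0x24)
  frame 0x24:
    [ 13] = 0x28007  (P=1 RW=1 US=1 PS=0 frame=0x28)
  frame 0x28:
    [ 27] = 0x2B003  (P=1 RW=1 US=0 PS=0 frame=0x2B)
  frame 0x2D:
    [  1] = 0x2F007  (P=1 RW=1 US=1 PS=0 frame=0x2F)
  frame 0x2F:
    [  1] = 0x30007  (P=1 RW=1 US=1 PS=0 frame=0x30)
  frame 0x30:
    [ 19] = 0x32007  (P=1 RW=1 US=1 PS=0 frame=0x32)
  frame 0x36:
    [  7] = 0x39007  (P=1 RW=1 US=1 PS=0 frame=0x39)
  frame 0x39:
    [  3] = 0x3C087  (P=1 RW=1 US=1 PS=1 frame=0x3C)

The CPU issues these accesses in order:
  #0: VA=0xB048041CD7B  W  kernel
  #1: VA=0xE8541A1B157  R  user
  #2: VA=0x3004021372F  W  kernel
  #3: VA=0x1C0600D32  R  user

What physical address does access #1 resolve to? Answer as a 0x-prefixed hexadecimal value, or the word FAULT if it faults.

Walk each access:
#0 VA=0xB048041CD7B (w,kernel):
  L0: frame=0x16 idx=22 entry=0x1A007 [P=1 RW=1 US=1 PS=0]
  L1: frame=0x1A idx=18 entry=0x1B007 [P=1 RW=1 US=1 PS=0]
  L2: frame=0x1B idx=2 entry=0x1F007 [P=1 RW=1 US=1 PS=0]
  L3: frame=0x1F idx=28 entry=0x21007 [P=1 RW=1 US=1 PS=0]
  ✓ 0x21D7B  — 4 lookups
#1 VA=0xE8541A1B157 (r,user):
  L0: frame=0x16 idx=29 entry=0x23007 [P=1 RW=1 US=1 PS=0]
  L1: frame=0x23 idx=21 entry=0x24007 [P=1 RW=1 US=1 PS=0]
  L2: frame=0x24 idx=13 entry=0x28007 [P=1 RW=1 US=1 PS=0]
  L3: frame=0x28 idx=27 entry=0x2B003 [P=1 RW=1 US=0 PS=0]
  ✗ PROTECTION_VIOLATION  [4 reads]
#2 VA=0x3004021372F (w,kernel):
  L0: frame=0x16 idx=6 entry=0x2D007 [P=1 RW=1 US=1 PS=0]
  L1: frame=0x2D idx=1 entry=0x2F007 [P=1 RW=1 US=1 PS=0]
  L2: frame=0x2F idx=1 entry=0x30007 [P=1 RW=1 US=1 PS=0]
  L3: frame=0x30 idx=19 entry=0x32007 [P=1 RW=1 US=1 PS=0]
  ✓ 0x3272F  — 4 lookups
#3 VA=0x1C0600D32 (r,user):
  L0: frame=0x16 idx=0 entry=0x36007 [P=1 RW=1 US=1 PS=0]
  L1: frame=0x36 idx=7 entry=0x39007 [P=1 RW=1 US=1 PS=0]
  L2: frame=0x39 idx=3 entry=0x3C087 [P=1 RW=1 US=1 PS=1]
  ✓ 0x3CD32 (huge @L2)  — 3 lookups

Access #1 PA: FAULT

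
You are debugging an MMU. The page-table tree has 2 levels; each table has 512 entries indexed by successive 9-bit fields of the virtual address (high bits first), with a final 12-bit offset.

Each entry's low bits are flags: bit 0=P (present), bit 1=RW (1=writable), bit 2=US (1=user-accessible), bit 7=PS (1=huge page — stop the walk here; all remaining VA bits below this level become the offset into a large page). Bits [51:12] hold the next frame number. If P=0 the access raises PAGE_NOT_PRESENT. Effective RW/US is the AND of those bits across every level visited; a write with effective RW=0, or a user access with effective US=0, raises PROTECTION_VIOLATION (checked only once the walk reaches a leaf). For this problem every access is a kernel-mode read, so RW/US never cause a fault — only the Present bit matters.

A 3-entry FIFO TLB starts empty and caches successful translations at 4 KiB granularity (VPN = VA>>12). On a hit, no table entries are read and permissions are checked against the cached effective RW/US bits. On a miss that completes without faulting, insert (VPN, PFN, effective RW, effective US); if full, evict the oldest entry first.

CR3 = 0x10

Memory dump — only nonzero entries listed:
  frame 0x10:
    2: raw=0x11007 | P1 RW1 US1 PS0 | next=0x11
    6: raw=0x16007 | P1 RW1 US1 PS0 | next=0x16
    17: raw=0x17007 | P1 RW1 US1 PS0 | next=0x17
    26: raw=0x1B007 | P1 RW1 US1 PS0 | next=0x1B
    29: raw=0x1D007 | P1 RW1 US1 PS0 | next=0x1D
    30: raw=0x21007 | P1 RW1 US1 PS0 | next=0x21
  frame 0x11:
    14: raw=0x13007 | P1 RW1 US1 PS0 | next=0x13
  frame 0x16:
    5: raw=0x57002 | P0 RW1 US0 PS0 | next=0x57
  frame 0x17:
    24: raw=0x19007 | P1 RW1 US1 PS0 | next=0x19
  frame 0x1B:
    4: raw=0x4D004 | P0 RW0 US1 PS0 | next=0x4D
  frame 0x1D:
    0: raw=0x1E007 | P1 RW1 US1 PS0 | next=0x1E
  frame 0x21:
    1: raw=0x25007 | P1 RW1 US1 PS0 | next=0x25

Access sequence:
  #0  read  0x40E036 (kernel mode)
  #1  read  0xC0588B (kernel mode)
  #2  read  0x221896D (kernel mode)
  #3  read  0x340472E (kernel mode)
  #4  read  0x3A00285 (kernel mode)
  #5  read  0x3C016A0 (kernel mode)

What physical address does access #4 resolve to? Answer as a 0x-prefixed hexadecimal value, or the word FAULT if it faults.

Per-access translation:
#0 VA=0x40E036 (r,kernel):
  L0 @0x10[2] → 0x11007  P=1,RW=1,US=1,PS=0
  L1 @0x11[14] → 0x13007  P=1,RW=1,US=1,PS=0
  → PA=0x13036  (2 entries read)
#1 VA=0xC0588B (r,kernel):
  L0 @0x10[6] → 0x16007  P=1,RW=1,US=1,PS=0
  L1 @0x16[5] → 0x57002  P=0,RW=1,US=0,PS=0
  ⇒ fault: PAGE_NOT_PRESENT  — 2 lookups
#2 VA=0x221896D (r,kernel):
  L0 @0x10[17] → 0x17007  P=1,RW=1,US=1,PS=0
  L1 @0x17[24] → 0x19007  P=1,RW=1,US=1,PS=0
  → PA=0x1996D  (2 entries read)
#3 VA=0x340472E (r,kernel):
  L0 @0x10[26] → 0x1B007  P=1,RW=1,US=1,PS=0
  L1 @0x1B[4] → 0x4D004  P=0,RW=0,US=1,PS=0
  ⇒ fault: PAGE_NOT_PRESENT  — 2 lookups
#4 VA=0x3A00285 (r,kernel):
  L0 @0x10[29] → 0x1D007  P=1,RW=1,US=1,PS=0
  L1 @0x1D[0] → 0x1E007  P=1,RW=1,US=1,PS=0
  → PA=0x1E285  (2 entries read)
#5 VA=0x3C016A0 (r,kernel):
  L0 @0x10[30] → 0x21007  P=1,RW=1,US=1,PS=0
  L1 @0x21[1] → 0x25007  P=1,RW=1,US=1,PS=0
  → PA=0x256A0  (2 entries read)

Access #4 PA: 0x1E285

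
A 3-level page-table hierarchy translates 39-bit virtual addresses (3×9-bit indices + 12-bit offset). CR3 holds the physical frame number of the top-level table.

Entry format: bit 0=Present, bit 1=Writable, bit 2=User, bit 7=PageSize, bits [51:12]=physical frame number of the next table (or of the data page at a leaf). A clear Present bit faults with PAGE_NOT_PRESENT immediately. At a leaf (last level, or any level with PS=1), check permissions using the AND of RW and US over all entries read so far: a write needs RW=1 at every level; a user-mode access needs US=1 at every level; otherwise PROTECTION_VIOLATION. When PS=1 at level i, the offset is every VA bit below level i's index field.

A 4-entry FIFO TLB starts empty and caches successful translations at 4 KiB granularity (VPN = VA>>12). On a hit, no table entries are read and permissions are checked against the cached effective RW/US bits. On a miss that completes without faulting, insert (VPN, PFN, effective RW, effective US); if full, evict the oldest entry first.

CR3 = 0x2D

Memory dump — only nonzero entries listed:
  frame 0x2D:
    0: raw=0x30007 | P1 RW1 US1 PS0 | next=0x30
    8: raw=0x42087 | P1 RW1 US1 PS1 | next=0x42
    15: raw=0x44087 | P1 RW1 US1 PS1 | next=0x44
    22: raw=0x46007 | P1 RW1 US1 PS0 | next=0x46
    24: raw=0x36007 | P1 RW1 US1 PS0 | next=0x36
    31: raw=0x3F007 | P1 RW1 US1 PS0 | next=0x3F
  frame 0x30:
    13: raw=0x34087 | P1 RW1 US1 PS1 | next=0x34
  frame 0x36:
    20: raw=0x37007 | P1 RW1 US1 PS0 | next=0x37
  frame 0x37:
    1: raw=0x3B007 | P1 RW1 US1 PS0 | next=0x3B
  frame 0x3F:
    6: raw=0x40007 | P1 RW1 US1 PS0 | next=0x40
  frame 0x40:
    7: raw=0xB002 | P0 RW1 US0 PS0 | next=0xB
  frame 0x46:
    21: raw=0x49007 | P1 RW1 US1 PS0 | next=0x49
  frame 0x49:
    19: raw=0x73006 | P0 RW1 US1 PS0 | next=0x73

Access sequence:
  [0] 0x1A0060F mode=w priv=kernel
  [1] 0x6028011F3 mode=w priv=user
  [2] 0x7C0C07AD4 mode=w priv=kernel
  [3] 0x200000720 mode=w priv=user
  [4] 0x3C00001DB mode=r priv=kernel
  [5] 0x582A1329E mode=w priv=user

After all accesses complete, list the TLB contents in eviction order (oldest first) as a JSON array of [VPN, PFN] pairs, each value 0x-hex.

Walk each access:
#0 VA=0x1A0060F (w,kernel):
  L0: frame=0x2D idx=0 entry=0x30007 [P=1 RW=1 US=1 PS=0]
  L1: frame=0x30 idx=13 entry=0x34087 [P=1 RW=1 US=1 PS=1]
  ⇒ phys 0x3460F (huge @L1)  [2 reads]
#1 VA=0x6028011F3 (w,user):
  L0: frame=0x2D idx=24 entry=0x36007 [P=1 RW=1 US=1 PS=0]
  L1: frame=0x36 idx=20 entry=0x37007 [P=1 RW=1 US=1 PS=0]
  L2: frame=0x37 idx=1 entry=0x3B007 [P=1 RW=1 US=1 PS=0]
  ⇒ phys 0x3B1F3  [3 reads]
#2 VA=0x7C0C07AD4 (w,kernel):
  L0: frame=0x2D idx=31 entry=0x3F007 [P=1 RW=1 US=1 PS=0]
  L1: frame=0x3F idx=6 entry=0x40007 [P=1 RW=1 US=1 PS=0]
  L2: frame=0x40 idx=7 entry=0xB002 [P=0 RW=1 US=0 PS=0]
  ✗ PAGE_NOT_PRESENT  [3 reads]
#3 VA=0x200000720 (w,user):
  L0: frame=0x2D idx=8 entry=0x42087 [P=1 RW=1 US=1 PS=1]
  ⇒ phys 0x42720 (huge @L0)  [1 reads]
#4 VA=0x3C00001DB (r,kernel):
  L0: frame=0x2D idx=15 entry=0x44087 [P=1 RW=1 US=1 PS=1]
  ⇒ phys 0x441DB (huge @L0)  [1 reads]
#5 VA=0x582A1329E (w,user):
  L0: frame=0x2D idx=22 entry=0x46007 [P=1 RW=1 US=1 PS=0]
  L1: frame=0x46 idx=21 entry=0x49007 [P=1 RW=1 US=1 PS=0]
  L2: frame=0x49 idx=19 entry=0x73006 [P=0 RW=1 US=1 PS=0]
  ✗ PAGE_NOT_PRESENT  [3 reads]

TLB: [["0x1A00", "0x34"], ["0x602801", "0x3B"], ["0x200000", "0x42"], ["0x3C0000", "0x44"]]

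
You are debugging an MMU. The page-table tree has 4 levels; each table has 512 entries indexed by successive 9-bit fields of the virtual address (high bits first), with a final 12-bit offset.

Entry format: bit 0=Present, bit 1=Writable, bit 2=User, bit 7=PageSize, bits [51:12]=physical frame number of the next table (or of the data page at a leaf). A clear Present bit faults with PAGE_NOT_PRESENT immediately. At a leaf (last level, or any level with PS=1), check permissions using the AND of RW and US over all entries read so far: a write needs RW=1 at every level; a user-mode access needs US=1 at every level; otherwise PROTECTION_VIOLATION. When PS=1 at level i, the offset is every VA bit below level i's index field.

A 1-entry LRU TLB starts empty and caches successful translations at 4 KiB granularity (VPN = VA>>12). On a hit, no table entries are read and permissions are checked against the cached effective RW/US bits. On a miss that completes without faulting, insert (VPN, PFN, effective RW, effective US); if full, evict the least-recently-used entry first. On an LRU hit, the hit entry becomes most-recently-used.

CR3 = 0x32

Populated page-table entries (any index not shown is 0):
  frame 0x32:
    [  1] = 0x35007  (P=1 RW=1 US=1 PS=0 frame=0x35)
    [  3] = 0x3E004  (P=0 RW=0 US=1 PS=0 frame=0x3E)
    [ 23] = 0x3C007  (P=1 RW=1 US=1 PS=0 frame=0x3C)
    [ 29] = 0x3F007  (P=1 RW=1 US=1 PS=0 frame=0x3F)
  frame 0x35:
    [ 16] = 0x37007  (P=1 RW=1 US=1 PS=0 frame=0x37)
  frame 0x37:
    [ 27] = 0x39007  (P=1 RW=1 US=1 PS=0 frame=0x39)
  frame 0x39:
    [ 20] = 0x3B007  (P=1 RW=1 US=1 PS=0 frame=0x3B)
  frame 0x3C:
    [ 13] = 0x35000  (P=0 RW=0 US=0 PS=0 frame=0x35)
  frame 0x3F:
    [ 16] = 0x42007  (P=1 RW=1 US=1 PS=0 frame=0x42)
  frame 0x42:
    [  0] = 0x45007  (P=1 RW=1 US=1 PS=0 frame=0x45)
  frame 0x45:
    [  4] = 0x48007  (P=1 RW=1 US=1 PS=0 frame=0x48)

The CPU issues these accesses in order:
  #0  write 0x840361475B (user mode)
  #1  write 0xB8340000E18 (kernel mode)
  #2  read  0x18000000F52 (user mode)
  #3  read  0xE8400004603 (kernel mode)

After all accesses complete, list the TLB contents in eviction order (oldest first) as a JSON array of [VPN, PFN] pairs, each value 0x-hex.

Per-access translation:
#0 VA=0x840361475B (w,user):
  L0: frame=0x32 idx=1 entry=0x35007 [P=1 RW=1 US=1 PS=0]
  L1: frame=0x35 idx=16 entry=0x37007 [P=1 RW=1 US=1 PS=0]
  L2: frame=0x37 idx=27 entry=0x39007 [P=1 RW=1 US=1 PS=0]
  L3: frame=0x39 idx=20 entry=0x3B007 [P=1 RW=1 US=1 PS=0]
  ⇒ phys 0x3B75B  [4 reads]
#1 VA=0xB8340000E18 (w,kernel):
  L0: frame=0x32 idx=23 entry=0x3C007 [P=1 RW=1 US=1 PS=0]
  L1: frame=0x3C idx=13 entry=0x35000 [P=0 RW=0 US=0 PS=0]
  ✗ PAGE_NOT_PRESENT  [2 reads]
#2 VA=0x18000000F52 (r,user):
  L0: frame=0x32 idx=3 entry=0x3E004 [P=0 RW=0 US=1 PS=0]
  ✗ PAGE_NOT_PRESENT  [1 reads]
#3 VA=0xE8400004603 (r,kernel):
  L0: frame=0x32 idx=29 entry=0x3F007 [P=1 RW=1 US=1 PS=0]
  L1: frame=0x3F idx=16 entry=0x42007 [P=1 RW=1 US=1 PS=0]
  L2: frame=0x42 idx=0 entry=0x45007 [P=1 RW=1 US=1 PS=0]
  L3: frame=0x45 idx=4 entry=0x48007 [P=1 RW=1 US=1 PS=0]
  ⇒ phys 0x48603  [4 reads]

TLB: [["0xE8400004", "0x48"]]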